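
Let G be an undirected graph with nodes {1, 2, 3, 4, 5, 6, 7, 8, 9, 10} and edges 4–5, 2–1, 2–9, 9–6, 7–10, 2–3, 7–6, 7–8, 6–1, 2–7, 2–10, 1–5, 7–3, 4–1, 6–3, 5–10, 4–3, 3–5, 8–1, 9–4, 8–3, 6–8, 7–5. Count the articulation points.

0

Removing 9, for instance, still leaves 1 component. No single vertex removal increases the component count — the graph has no articulation points.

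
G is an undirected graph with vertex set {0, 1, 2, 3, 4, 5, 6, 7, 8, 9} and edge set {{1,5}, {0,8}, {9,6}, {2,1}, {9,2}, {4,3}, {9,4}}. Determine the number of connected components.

7 is isolated — a component by itself.
Starting from 0 we can reach 0, 8. That is one component of size 2.
Starting from 1 we can reach 1, 2, 3, 4, 5, 6, 9. That is one component of size 7.
Total: 3 components.

3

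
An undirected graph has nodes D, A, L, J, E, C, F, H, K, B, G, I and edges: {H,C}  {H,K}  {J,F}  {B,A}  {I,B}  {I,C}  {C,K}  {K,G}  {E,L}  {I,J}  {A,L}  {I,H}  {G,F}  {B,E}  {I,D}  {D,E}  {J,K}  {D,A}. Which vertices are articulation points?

I

Removing I increases the component count from 1 to 2, so I is a cut vertex.
By contrast removing G leaves 1 component; it is not a cut vertex. No other vertex is a cut vertex either.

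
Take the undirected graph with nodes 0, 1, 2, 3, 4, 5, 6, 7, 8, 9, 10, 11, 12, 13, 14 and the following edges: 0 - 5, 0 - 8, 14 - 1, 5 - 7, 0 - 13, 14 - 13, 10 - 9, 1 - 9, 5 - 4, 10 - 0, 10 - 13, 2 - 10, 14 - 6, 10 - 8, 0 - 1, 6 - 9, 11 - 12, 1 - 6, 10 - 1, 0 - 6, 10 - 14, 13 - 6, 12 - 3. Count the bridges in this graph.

6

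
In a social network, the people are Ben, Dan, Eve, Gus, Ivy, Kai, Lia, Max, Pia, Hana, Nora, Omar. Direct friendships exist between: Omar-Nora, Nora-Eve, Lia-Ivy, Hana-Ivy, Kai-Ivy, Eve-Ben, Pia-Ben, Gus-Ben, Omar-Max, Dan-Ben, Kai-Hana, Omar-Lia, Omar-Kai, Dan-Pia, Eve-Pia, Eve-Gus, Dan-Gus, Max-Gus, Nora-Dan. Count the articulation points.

1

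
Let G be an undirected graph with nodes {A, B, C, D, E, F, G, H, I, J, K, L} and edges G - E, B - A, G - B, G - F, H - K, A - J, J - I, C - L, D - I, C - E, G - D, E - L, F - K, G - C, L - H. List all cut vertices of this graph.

G

Removing G increases the component count from 1 to 2, so G is a cut vertex.
By contrast removing J leaves 1 component; it is not a cut vertex. No other vertex is a cut vertex either.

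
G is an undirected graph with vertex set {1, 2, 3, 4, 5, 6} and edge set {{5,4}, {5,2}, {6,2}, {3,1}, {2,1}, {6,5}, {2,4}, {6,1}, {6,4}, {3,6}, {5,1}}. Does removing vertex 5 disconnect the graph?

Deleting 5 leaves 1 component (was 1) (its neighbors 1, 2, 4, 6 remain connected to each other), so 5 is not a cut vertex.

No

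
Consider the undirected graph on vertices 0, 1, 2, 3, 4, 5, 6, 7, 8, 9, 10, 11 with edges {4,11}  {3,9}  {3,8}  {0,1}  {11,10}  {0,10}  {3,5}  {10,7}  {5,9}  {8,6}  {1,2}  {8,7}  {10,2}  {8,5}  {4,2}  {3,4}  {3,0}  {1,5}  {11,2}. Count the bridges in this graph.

1

The edges on the cycle 11-10-2-11 are not bridges since each lies on that cycle.
But removing 8-6 disconnects 8 from 6 — this is a bridge.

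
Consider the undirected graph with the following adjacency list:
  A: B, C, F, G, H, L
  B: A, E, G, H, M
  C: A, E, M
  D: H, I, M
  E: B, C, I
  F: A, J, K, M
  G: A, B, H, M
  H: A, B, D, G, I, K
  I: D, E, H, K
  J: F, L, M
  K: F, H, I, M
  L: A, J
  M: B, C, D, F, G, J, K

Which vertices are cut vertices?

Removing I, for instance, still leaves 1 component. No single vertex removal increases the component count — the graph has no articulation points.

none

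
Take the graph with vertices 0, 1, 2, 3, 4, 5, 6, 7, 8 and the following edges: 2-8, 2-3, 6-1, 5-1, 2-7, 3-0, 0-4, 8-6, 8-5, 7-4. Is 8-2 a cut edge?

Yes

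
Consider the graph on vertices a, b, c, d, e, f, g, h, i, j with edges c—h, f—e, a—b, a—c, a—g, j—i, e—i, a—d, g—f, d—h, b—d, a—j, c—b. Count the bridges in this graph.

0

The edges on the cycle a-c-h-d-a are not bridges since each lies on that cycle.
Every edge lies on some cycle, so there are no bridges.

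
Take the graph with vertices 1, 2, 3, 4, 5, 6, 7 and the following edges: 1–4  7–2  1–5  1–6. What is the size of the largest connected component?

4

3 is isolated — a component by itself.
Starting from 2 we can reach 2, 7. That is one component of size 2.
Starting from 1 we can reach 1, 4, 5, 6. That is one component of size 4.
The largest has 4 vertices.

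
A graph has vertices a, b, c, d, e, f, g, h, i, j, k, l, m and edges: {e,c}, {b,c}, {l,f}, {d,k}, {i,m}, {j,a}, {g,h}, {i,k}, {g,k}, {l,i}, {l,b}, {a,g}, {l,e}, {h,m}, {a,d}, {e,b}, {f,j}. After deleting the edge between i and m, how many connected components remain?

i and m are still connected via i-k-g-h-m, so the component count stays at 1.

1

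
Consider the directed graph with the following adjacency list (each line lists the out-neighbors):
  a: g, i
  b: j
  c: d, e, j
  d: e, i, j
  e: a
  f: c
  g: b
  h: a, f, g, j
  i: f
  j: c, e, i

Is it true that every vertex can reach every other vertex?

There is no directed path from a to h, so the graph is not strongly connected.

No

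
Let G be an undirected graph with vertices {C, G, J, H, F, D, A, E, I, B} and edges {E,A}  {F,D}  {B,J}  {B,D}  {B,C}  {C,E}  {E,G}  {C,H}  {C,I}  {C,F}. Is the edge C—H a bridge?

Removing C—H leaves no path between C and H: the component count goes from 1 to 2. So it is a bridge.

Yes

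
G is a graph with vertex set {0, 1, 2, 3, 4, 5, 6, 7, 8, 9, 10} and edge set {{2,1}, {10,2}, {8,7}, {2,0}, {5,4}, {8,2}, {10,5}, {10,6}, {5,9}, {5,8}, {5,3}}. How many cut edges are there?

7

The edges on the cycle 10-5-8-2-10 are not bridges since each lies on that cycle.
But removing 2 - 1 disconnects 2 from 1; removing 5 - 9 disconnects 5 from 9; removing 0 - 2 disconnects 0 from 2; removing 10 - 6 disconnects 10 from 6 — these are bridges.
In total 7 edges are bridges.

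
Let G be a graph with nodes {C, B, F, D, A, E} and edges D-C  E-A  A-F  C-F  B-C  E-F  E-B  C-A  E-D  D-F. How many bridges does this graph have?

0

The edges on the cycle E-D-C-B-E are not bridges since each lies on that cycle.
Every edge lies on some cycle, so there are no bridges.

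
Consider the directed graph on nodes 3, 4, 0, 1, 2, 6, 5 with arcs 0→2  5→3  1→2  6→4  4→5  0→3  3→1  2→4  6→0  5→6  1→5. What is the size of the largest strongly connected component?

{0, 1, 2, 3, 4, 5, 6} are all mutually reachable — one SCC of size 7.
The largest has 7 vertices.

7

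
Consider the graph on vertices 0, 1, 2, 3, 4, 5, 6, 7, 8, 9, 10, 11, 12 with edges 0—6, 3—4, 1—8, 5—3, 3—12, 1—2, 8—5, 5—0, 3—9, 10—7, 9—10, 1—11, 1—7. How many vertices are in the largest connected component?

Starting from 0 we can reach 0, 1, 2, 3, 4, 5, 6, 7, 8, 9, 10, 11, 12. That is one component of size 13.
The largest has 13 vertices.

13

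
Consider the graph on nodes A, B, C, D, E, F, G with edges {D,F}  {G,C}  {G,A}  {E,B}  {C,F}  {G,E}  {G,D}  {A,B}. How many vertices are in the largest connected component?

Starting from A we can reach A, B, C, D, E, F, G. That is one component of size 7.
The largest has 7 vertices.

7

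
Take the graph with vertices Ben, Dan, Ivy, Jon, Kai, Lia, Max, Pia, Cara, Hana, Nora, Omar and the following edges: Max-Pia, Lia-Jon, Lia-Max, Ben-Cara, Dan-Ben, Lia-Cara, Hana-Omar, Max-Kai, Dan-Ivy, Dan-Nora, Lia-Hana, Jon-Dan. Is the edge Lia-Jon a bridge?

No

After removing Lia-Jon, the path Lia-Cara-Ben-Dan-Jon still connects them, so the edge is not a bridge.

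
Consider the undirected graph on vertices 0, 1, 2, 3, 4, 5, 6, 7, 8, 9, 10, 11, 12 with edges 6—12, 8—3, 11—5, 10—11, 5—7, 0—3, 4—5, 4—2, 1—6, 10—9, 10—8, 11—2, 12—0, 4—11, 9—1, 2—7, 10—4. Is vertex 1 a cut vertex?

No

Deleting 1 leaves 1 component (was 1) (its neighbors 6, 9 remain connected to each other), so 1 is not a cut vertex.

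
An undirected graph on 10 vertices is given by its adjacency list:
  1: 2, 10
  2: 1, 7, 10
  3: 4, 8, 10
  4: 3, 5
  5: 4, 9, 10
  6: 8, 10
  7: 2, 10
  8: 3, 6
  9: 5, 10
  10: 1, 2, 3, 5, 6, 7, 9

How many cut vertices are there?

1

Removing 10 increases the component count from 1 to 2, so 10 is a cut vertex.
By contrast removing 4 leaves 1 component; it is not a cut vertex. No other vertex is a cut vertex either.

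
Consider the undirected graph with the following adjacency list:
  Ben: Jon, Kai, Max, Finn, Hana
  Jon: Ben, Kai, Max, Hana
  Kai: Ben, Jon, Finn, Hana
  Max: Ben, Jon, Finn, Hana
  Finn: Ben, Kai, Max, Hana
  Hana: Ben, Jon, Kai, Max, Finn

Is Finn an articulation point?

Deleting Finn leaves 1 component (was 1) (its neighbors Ben, Kai, Max, Hana remain connected to each other), so Finn is not a cut vertex.

No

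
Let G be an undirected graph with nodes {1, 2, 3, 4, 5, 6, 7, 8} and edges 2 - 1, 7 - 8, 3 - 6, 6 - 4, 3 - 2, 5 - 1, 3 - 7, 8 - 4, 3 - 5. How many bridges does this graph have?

The edges on the cycle 3-5-1-2-3 are not bridges since each lies on that cycle.
Every edge lies on some cycle, so there are no bridges.

0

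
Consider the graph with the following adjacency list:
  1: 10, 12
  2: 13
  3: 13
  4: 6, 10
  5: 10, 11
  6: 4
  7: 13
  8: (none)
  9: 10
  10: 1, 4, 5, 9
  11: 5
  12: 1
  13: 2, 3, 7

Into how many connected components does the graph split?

3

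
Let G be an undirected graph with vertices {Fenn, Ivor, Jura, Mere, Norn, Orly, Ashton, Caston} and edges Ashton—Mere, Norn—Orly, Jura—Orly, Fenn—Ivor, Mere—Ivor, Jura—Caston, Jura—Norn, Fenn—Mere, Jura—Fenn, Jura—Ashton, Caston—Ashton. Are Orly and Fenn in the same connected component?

From Orly we can reach Fenn, Ivor, Jura, Mere, Norn, Orly, Ashton, Caston, which includes Fenn.

Yes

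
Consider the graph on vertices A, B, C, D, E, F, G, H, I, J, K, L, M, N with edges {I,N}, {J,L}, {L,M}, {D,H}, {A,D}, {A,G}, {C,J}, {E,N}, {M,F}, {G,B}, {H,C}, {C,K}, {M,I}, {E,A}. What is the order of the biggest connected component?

14

Starting from A we can reach A, B, C, D, E, F, G, H, I, J, K, L, M, N. That is one component of size 14.
The largest has 14 vertices.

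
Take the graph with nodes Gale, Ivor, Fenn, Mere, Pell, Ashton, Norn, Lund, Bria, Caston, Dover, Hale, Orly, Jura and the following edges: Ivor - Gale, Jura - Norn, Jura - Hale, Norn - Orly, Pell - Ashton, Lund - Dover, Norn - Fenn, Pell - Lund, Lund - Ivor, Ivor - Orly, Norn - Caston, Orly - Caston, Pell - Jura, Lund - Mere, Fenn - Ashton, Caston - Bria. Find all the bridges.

The edges on the cycle Pell-Jura-Norn-Orly-Ivor-Lund-Pell are not bridges since each lies on that cycle.
But removing Caston - Bria disconnects Caston from Bria; removing Jura - Hale disconnects Jura from Hale; removing Mere - Lund disconnects Mere from Lund; removing Ivor - Gale disconnects Ivor from Gale — these are bridges.
In total 5 edges are bridges.

Bria-Caston, Dover-Lund, Gale-Ivor, Hale-Jura, Lund-Mere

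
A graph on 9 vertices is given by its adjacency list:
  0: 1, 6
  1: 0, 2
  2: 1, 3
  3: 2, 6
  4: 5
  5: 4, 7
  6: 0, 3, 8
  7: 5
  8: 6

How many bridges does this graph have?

3

The edges on the cycle 2-3-6-0-1-2 are not bridges since each lies on that cycle.
But removing 4-5 disconnects 4 from 5; removing 6-8 disconnects 6 from 8; removing 7-5 disconnects 7 from 5 — these are bridges.
That makes 3 bridges.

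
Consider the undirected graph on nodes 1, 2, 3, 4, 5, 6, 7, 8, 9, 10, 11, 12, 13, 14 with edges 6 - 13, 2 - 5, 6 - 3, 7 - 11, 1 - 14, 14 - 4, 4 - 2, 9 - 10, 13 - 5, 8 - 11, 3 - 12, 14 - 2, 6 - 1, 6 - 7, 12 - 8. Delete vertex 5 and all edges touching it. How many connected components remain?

With 5 gone, the remaining components are: {9, 10}; {1, 2, 3, 4, 6, 7, 8, 11, 12, 13, 14}.
That is 2 components.

2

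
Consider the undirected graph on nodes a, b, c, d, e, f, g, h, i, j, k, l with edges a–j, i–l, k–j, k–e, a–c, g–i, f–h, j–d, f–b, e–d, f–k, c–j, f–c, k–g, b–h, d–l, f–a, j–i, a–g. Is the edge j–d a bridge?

After removing j–d, the path j-k-e-d still connects them, so the edge is not a bridge.

No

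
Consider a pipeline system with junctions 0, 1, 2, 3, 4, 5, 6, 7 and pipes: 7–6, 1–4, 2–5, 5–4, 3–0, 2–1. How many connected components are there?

3

Starting from 6 we can reach 6, 7. That is one component of size 2.
Starting from 0 we can reach 0, 3. That is one component of size 2.
Starting from 1 we can reach 1, 2, 4, 5. That is one component of size 4.
Total: 3 components.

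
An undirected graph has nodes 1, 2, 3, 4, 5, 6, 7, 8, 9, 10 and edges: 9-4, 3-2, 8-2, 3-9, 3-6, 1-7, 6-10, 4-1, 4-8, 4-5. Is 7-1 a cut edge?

Removing 7-1 leaves no path between 7 and 1: the component count goes from 1 to 2. So it is a bridge.

Yes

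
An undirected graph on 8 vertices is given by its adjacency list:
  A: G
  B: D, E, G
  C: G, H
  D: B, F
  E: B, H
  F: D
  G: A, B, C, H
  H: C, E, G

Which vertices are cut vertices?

B, D, G

Removing B increases the component count from 1 to 2, so B is a cut vertex.
Removing D increases the component count from 1 to 2, so D is a cut vertex.
Removing G increases the component count from 1 to 2, so G is a cut vertex.
By contrast removing A leaves 1 component; it is not a cut vertex. No other vertex is a cut vertex either.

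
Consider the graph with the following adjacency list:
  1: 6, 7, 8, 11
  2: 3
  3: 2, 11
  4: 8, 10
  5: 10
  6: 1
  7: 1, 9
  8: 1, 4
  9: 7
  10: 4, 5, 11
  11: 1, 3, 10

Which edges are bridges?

1-6, 1-7, 10-5, 11-3, 2-3, 7-9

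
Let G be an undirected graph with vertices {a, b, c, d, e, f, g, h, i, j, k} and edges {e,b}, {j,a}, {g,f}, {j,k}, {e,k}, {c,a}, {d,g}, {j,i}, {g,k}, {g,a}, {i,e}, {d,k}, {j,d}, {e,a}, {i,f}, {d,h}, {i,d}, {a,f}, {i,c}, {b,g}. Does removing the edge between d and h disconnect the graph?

Yes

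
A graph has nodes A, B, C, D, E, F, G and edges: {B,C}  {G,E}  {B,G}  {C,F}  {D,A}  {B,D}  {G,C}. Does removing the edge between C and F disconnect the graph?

Removing C - F leaves no path between C and F: the component count goes from 1 to 2. So it is a bridge.

Yes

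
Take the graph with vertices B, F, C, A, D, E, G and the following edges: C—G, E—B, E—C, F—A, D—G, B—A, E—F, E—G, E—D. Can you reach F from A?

Yes

From A we can reach A, B, C, D, E, F, G, which includes F.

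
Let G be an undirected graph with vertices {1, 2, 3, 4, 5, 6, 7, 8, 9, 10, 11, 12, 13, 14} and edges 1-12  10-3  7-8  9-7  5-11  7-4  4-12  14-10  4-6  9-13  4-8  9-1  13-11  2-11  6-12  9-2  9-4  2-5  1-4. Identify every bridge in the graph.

10-14, 10-3

The edges on the cycle 2-5-11-2 are not bridges since each lies on that cycle.
But removing 10-3 disconnects 10 from 3; removing 14-10 disconnects 14 from 10 — these are bridges.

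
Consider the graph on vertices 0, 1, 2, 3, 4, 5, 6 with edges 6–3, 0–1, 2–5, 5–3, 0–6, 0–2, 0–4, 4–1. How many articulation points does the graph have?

Removing 0 increases the component count from 1 to 2, so 0 is a cut vertex.
By contrast removing 3 leaves 1 component; it is not a cut vertex. No other vertex is a cut vertex either.

1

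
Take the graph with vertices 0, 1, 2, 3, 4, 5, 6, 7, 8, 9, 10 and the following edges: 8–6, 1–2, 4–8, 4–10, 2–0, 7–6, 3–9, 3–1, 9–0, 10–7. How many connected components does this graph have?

5 is isolated — a component by itself.
Starting from 4 we can reach 4, 6, 7, 8, 10. That is one component of size 5.
Starting from 0 we can reach 0, 1, 2, 3, 9. That is one component of size 5.
Total: 3 components.

3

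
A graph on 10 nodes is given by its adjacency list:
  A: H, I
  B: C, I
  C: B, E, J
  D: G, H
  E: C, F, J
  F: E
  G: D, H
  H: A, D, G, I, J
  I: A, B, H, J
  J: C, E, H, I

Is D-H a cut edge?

After removing D-H, the path D-G-H still connects them, so the edge is not a bridge.

No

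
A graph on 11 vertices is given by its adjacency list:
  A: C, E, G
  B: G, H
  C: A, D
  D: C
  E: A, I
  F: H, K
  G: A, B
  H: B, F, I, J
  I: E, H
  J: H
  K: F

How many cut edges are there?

5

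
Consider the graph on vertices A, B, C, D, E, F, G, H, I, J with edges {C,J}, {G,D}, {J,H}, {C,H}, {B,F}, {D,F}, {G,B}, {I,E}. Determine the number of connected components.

A is isolated — a component by itself.
Starting from E we can reach E, I. That is one component of size 2.
Starting from C we can reach C, H, J. That is one component of size 3.
Starting from B we can reach B, D, F, G. That is one component of size 4.
Total: 4 components.

4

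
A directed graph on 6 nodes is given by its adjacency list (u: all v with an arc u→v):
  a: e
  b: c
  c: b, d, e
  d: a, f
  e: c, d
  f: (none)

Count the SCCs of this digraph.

2

{a, b, c, d, e} are all mutually reachable — one SCC of size 5.
{f} is an SCC by itself.
That gives 2 strongly connected components.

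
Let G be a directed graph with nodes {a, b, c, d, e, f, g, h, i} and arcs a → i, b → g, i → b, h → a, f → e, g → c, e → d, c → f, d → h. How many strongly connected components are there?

{a, b, c, d, e, f, g, h, i} are all mutually reachable — one SCC of size 9.
That gives 1 strongly connected component.

1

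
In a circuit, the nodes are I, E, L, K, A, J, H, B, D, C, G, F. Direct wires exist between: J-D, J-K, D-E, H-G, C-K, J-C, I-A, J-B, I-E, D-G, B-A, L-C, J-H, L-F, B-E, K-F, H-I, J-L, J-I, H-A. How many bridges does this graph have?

0

The edges on the cycle J-B-E-I-J are not bridges since each lies on that cycle.
Every edge lies on some cycle, so there are no bridges.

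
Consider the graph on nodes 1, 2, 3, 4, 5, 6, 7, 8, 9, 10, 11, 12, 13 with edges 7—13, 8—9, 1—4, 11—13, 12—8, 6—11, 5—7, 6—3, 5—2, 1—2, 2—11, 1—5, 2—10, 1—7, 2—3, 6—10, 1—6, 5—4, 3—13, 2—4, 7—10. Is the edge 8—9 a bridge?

Yes

Removing 8—9 leaves no path between 8 and 9: the component count goes from 2 to 3. So it is a bridge.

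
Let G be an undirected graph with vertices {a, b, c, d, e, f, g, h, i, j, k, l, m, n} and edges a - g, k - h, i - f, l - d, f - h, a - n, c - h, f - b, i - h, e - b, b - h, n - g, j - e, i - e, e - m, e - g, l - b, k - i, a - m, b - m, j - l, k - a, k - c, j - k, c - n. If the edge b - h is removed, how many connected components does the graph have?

b and h are still connected via b-f-h, so the component count stays at 1.

1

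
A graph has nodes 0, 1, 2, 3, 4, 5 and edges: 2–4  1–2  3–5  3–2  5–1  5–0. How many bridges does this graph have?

2

The edges on the cycle 3-5-1-2-3 are not bridges since each lies on that cycle.
But removing 5–0 disconnects 5 from 0; removing 2–4 disconnects 2 from 4 — these are bridges.
That makes 2 bridges.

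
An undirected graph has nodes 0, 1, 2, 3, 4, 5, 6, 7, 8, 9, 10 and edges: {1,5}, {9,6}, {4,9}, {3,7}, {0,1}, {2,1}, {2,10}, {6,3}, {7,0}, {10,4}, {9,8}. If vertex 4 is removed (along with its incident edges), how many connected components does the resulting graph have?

1

With 4 gone, the remaining components are: {0, 1, 2, 3, 5, 6, 7, 8, 9, 10}.
That is 1 component.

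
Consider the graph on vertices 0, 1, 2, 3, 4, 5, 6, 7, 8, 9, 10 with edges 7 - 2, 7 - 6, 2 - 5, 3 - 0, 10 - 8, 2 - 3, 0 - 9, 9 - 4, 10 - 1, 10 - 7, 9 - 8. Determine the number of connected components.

Starting from 0 we can reach 0, 1, 2, 3, 4, 5, 6, 7, 8, 9, 10. That is one component of size 11.
Total: 1 component.

1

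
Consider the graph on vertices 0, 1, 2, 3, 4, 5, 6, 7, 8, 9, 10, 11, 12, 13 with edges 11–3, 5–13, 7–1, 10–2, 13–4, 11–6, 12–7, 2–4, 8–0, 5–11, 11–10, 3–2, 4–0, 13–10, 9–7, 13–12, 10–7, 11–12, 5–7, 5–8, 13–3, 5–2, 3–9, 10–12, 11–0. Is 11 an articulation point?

Deleting 11 raises the number of components from 1 to 2, so 11 is a cut vertex.

Yes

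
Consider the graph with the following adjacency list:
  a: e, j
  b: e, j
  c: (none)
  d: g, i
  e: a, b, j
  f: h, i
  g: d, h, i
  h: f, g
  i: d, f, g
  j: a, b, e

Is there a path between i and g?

From i we can reach d, f, g, h, i, which includes g.

Yes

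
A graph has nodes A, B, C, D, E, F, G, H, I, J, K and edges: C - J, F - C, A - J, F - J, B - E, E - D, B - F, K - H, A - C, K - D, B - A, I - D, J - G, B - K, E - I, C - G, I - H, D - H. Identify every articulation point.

Removing B increases the component count from 1 to 2, so B is a cut vertex.
By contrast removing I leaves 1 component; it is not a cut vertex. No other vertex is a cut vertex either.

B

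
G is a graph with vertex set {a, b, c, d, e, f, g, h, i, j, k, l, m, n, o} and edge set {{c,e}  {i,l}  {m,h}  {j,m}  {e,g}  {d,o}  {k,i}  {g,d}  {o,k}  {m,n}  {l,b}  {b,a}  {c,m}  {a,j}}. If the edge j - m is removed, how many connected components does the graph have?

j and m are still connected via j-a-b-l-i-k-o-d-g-e-c-m, so the component count stays at 2.

2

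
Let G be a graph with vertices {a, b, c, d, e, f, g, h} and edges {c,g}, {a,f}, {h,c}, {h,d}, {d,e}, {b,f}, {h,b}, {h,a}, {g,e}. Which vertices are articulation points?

h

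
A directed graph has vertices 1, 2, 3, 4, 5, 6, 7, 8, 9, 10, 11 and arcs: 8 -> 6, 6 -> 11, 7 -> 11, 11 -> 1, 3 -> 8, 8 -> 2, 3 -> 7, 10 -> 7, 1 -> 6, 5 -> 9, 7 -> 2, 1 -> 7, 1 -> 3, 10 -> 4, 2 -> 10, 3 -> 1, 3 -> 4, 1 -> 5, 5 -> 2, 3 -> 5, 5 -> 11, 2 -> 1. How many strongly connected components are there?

3

{1, 2, 3, 5, 6, 7, 8, 10, 11} are all mutually reachable — one SCC of size 9.
{9} is an SCC by itself.
{4} is an SCC by itself.
That gives 3 strongly connected components.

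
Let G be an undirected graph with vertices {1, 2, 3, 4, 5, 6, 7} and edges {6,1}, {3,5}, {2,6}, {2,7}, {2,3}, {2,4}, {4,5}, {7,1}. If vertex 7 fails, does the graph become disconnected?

No

Deleting 7 leaves 1 component (was 1) (its neighbors 1, 2 remain connected to each other), so 7 is not a cut vertex.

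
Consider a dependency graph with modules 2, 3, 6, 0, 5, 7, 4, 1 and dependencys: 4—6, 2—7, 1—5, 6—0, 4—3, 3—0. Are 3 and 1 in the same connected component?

No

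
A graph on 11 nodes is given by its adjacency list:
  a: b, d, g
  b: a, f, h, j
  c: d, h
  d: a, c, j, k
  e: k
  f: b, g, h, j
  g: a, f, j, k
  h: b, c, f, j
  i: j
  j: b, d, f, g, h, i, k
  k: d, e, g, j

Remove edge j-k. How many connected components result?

j and k are still connected via j-g-k, so the component count stays at 1.

1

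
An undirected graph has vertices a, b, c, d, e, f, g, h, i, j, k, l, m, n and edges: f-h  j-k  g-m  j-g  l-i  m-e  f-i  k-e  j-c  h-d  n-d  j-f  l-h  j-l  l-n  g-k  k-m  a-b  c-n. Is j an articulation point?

Yes

Deleting j raises the number of components from 2 to 3, so j is a cut vertex.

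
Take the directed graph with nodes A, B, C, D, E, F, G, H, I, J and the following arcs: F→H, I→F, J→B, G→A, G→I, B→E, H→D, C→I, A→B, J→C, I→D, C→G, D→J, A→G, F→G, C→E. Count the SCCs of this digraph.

3

{A, C, D, F, G, H, I, J} are all mutually reachable — one SCC of size 8.
{B} is an SCC by itself.
{E} is an SCC by itself.
That gives 3 strongly connected components.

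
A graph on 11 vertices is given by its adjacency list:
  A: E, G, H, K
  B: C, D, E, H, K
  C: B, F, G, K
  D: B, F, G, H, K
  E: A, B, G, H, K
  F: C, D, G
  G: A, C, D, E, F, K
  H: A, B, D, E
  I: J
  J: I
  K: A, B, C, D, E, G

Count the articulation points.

0

Removing J, for instance, still leaves 2 components. No single vertex removal increases the component count — the graph has no articulation points.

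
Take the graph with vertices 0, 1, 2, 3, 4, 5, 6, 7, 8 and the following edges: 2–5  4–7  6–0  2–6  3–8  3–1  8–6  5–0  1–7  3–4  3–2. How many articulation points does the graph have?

1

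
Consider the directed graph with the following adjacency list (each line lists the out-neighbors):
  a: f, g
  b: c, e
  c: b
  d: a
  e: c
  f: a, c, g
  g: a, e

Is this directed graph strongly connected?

No

There is no directed path from a to d, so the graph is not strongly connected.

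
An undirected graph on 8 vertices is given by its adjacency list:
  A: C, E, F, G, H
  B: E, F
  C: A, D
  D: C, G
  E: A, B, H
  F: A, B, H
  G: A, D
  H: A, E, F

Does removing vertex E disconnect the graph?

Deleting E leaves 1 component (was 1) (its neighbors A, B, H remain connected to each other), so E is not a cut vertex.

No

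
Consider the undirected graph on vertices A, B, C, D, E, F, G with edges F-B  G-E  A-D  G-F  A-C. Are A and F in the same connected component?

No

The component containing A is {A, C, D}, and F is not in it.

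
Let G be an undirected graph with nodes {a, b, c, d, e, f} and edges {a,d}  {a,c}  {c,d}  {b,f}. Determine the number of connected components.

e is isolated — a component by itself.
Starting from b we can reach b, f. That is one component of size 2.
Starting from a we can reach a, c, d. That is one component of size 3.
Total: 3 components.

3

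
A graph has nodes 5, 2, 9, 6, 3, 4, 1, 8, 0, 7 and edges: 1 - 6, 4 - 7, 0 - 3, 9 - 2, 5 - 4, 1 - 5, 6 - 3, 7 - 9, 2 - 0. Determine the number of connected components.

2

8 is isolated — a component by itself.
Starting from 0 we can reach 0, 1, 2, 3, 4, 5, 6, 7, 9. That is one component of size 9.
Total: 2 components.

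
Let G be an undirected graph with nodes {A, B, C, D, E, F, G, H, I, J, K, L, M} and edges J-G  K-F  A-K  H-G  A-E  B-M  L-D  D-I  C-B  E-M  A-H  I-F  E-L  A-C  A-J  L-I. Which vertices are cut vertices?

Removing A increases the component count from 1 to 2, so A is a cut vertex.
By contrast removing D leaves 1 component; it is not a cut vertex. No other vertex is a cut vertex either.

A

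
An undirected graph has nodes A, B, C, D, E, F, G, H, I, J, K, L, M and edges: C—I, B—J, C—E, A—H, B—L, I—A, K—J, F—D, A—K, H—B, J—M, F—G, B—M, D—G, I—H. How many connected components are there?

2

Starting from D we can reach D, F, G. That is one component of size 3.
Starting from A we can reach A, B, C, E, H, I, J, K, L, M. That is one component of size 10.
Total: 2 components.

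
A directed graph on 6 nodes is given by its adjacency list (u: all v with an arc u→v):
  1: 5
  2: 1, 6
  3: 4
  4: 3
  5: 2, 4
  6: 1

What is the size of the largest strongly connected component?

{1, 2, 5, 6} are all mutually reachable — one SCC of size 4.
{3, 4} are all mutually reachable — one SCC of size 2.
The largest has 4 vertices.

4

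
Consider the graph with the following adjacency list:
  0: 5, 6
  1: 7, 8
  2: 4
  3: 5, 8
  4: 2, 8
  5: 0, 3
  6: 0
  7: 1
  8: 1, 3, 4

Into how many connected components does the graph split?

Starting from 0 we can reach 0, 1, 2, 3, 4, 5, 6, 7, 8. That is one component of size 9.
Total: 1 component.

1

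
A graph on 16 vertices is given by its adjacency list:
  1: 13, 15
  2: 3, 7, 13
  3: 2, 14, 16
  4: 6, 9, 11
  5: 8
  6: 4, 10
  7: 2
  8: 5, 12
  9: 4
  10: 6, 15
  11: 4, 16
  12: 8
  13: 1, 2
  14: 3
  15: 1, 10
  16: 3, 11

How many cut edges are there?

5

The edges on the cycle 2-3-16-11-4-6-10-15-1-13-2 are not bridges since each lies on that cycle.
But removing 9-4 disconnects 9 from 4; removing 3-14 disconnects 3 from 14; removing 12-8 disconnects 12 from 8; removing 2-7 disconnects 2 from 7 — these are bridges.
In total 5 edges are bridges.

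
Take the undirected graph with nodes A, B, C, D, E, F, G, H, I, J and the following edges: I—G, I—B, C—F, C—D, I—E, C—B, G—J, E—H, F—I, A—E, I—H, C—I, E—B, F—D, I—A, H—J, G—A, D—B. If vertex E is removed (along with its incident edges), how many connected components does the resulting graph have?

1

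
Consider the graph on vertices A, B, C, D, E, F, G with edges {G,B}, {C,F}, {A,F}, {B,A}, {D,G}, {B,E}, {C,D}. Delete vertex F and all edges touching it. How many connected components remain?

1

With F gone, the remaining components are: {A, B, C, D, E, G}.
That is 1 component.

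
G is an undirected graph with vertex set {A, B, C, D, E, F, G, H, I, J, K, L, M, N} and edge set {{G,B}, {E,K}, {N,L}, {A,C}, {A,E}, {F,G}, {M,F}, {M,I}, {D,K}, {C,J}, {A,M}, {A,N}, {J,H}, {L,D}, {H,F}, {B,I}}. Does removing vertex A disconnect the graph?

Deleting A raises the number of components from 1 to 2, so A is a cut vertex.

Yes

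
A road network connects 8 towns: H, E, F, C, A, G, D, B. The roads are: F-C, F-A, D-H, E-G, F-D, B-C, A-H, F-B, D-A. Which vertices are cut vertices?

Removing F increases the component count from 2 to 3, so F is a cut vertex.
By contrast removing B leaves 2 components; it is not a cut vertex. No other vertex is a cut vertex either.

F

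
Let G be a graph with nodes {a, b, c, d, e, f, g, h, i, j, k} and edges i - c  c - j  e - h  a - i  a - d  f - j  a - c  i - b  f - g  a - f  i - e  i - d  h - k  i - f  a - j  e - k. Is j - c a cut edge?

After removing j - c, the path j-a-c still connects them, so the edge is not a bridge.

No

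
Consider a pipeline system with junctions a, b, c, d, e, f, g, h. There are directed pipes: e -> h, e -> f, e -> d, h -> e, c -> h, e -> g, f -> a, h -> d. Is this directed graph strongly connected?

There is no directed path from b to d, so the graph is not strongly connected.

No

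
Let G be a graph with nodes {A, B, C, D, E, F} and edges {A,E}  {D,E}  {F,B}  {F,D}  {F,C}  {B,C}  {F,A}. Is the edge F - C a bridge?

No

After removing F - C, the path F-B-C still connects them, so the edge is not a bridge.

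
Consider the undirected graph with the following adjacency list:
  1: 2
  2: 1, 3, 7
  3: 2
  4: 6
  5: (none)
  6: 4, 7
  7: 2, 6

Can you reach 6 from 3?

From 3 we can reach 1, 2, 3, 4, 6, 7, which includes 6.

Yes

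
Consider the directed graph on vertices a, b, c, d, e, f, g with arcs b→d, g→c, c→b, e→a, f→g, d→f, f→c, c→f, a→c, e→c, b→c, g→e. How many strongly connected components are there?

1

{a, b, c, d, e, f, g} are all mutually reachable — one SCC of size 7.
That gives 1 strongly connected component.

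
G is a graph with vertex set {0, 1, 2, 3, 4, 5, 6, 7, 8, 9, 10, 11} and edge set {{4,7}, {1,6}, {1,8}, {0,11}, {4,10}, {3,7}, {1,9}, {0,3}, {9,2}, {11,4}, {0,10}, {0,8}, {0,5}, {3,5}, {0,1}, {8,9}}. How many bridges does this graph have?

2

The edges on the cycle 0-3-5-0 are not bridges since each lies on that cycle.
But removing 6–1 disconnects 6 from 1; removing 9–2 disconnects 9 from 2 — these are bridges.
That makes 2 bridges.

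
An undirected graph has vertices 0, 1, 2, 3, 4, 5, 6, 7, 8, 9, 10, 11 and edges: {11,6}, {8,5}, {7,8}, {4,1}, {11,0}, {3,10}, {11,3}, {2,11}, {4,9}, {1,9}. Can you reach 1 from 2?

No

The component containing 2 is {0, 2, 3, 6, 10, 11}, and 1 is not in it.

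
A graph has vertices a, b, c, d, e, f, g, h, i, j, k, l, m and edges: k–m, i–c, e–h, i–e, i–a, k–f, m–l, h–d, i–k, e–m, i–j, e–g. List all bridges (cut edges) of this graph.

a-i, c-i, d-h, e-g, e-h, f-k, i-j, l-m

The edges on the cycle i-e-m-k-i are not bridges since each lies on that cycle.
But removing i–j disconnects i from j; removing f–k disconnects f from k; removing m–l disconnects m from l; removing h–d disconnects h from d — these are bridges.
In total 8 edges are bridges.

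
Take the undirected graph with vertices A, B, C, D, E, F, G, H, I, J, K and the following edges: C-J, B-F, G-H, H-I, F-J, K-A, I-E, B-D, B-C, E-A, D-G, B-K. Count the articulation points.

Removing B increases the component count from 1 to 2, so B is a cut vertex.
By contrast removing D leaves 1 component; it is not a cut vertex. No other vertex is a cut vertex either.

1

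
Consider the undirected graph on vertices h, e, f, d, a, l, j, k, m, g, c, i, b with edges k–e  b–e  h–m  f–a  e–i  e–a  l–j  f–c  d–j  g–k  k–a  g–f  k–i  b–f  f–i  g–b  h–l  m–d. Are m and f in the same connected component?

The component containing m is {d, h, j, l, m}, and f is not in it.

No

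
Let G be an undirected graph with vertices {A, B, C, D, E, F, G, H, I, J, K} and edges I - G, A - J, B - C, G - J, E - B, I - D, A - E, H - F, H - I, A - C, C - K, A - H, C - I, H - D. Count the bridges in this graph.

2

The edges on the cycle A-H-I-G-J-A are not bridges since each lies on that cycle.
But removing H - F disconnects H from F; removing K - C disconnects K from C — these are bridges.
That makes 2 bridges.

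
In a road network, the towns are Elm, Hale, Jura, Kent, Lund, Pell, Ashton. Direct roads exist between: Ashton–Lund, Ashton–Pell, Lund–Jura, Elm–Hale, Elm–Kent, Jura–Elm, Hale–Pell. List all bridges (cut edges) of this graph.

Elm-Kent

The edges on the cycle Ashton-Lund-Jura-Elm-Hale-Pell-Ashton are not bridges since each lies on that cycle.
But removing Elm–Kent disconnects Elm from Kent — this is a bridge.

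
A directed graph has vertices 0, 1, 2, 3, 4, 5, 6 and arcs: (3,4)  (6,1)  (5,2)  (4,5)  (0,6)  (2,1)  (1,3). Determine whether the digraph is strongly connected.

There is no directed path from 6 to 0, so the graph is not strongly connected.

No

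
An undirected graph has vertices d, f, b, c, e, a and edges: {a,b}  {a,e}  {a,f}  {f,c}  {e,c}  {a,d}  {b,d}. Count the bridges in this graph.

0

The edges on the cycle a-b-d-a are not bridges since each lies on that cycle.
Every edge lies on some cycle, so there are no bridges.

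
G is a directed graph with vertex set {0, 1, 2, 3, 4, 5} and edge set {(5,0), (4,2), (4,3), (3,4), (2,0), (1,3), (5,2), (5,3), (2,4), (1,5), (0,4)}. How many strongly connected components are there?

3

{0, 2, 3, 4} are all mutually reachable — one SCC of size 4.
{5} is an SCC by itself.
{1} is an SCC by itself.
That gives 3 strongly connected components.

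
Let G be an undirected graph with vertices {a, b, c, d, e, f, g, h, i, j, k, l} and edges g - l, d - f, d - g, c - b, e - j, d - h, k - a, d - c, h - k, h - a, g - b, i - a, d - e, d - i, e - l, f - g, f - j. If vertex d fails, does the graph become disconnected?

Yes

Deleting d raises the number of components from 1 to 2, so d is a cut vertex.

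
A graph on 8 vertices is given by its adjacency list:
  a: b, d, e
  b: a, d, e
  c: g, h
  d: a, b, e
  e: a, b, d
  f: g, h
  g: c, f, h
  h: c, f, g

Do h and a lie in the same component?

No

The component containing h is {c, f, g, h}, and a is not in it.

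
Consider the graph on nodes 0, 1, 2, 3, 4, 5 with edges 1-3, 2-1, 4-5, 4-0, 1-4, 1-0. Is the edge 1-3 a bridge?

Removing 1-3 leaves no path between 1 and 3: the component count goes from 1 to 2. So it is a bridge.

Yes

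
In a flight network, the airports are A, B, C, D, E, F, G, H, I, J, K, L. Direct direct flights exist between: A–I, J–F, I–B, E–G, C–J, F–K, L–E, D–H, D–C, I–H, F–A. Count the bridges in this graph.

The edges on the cycle D-C-J-F-A-I-H-D are not bridges since each lies on that cycle.
But removing B–I disconnects B from I; removing E–G disconnects E from G; removing L–E disconnects L from E; removing F–K disconnects F from K — these are bridges.
That makes 4 bridges.

4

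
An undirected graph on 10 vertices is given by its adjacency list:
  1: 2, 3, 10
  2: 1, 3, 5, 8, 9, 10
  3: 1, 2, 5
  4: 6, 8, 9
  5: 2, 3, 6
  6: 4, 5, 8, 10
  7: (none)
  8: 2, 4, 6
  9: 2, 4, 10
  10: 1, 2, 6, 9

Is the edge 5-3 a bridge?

After removing 5-3, the path 5-2-3 still connects them, so the edge is not a bridge.

No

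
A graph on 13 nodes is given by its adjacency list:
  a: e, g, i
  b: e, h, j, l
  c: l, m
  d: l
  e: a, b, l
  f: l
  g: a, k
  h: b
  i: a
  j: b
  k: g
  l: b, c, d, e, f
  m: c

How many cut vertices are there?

6

Removing a increases the component count from 1 to 3, so a is a cut vertex.
Removing b increases the component count from 1 to 3, so b is a cut vertex.
Removing c increases the component count from 1 to 2, so c is a cut vertex.
Likewise e, g, l are cut vertices.
By contrast removing i leaves 1 component; it is not a cut vertex. No other vertex is a cut vertex either.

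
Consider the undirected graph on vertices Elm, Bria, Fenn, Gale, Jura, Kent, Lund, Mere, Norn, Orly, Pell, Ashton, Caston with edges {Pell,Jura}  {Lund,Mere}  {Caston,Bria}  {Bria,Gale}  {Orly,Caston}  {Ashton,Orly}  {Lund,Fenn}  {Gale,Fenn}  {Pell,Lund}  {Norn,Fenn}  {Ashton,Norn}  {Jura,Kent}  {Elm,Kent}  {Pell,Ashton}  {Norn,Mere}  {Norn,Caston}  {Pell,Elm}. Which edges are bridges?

none

The edges on the cycle Pell-Jura-Kent-Elm-Pell are not bridges since each lies on that cycle.
Every edge lies on some cycle, so there are no bridges.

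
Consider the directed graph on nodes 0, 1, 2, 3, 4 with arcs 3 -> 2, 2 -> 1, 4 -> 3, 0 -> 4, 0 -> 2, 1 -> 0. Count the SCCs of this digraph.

{0, 1, 2, 3, 4} are all mutually reachable — one SCC of size 5.
That gives 1 strongly connected component.

1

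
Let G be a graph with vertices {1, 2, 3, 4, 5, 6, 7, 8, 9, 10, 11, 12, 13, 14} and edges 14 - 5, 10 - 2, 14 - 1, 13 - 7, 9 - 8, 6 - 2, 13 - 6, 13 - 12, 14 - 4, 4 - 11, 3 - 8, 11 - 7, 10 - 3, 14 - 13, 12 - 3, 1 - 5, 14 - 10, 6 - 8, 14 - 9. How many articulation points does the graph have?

Removing 14 increases the component count from 1 to 2, so 14 is a cut vertex.
By contrast removing 6 leaves 1 component; it is not a cut vertex. No other vertex is a cut vertex either.

1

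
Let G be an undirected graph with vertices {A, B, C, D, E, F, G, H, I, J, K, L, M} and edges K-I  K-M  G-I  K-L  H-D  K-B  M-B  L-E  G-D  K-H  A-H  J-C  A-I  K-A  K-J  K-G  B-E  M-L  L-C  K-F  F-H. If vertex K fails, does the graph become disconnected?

Deleting K raises the number of components from 1 to 2, so K is a cut vertex.

Yes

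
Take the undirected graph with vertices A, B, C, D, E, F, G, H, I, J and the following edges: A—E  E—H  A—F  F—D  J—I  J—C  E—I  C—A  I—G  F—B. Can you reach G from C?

Yes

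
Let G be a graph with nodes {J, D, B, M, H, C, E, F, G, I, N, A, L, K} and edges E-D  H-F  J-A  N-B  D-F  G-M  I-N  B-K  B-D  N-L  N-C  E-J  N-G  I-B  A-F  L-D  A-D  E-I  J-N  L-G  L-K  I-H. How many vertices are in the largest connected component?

Starting from A we can reach A, B, C, D, E, F, G, H, I, J, K, L, M, N. That is one component of size 14.
The largest has 14 vertices.

14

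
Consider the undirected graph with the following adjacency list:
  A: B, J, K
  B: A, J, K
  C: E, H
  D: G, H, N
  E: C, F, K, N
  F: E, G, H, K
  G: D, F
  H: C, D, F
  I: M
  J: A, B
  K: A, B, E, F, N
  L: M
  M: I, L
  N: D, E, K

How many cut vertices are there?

2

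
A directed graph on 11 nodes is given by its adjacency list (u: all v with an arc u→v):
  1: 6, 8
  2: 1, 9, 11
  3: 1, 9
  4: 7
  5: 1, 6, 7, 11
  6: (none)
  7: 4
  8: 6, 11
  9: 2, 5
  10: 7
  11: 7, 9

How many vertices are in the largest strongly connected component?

6

{1, 2, 5, 8, 9, 11} are all mutually reachable — one SCC of size 6.
{4, 7} are all mutually reachable — one SCC of size 2.
{10} is an SCC by itself.
{3} is an SCC by itself.
{6} is an SCC by itself.
The largest has 6 vertices.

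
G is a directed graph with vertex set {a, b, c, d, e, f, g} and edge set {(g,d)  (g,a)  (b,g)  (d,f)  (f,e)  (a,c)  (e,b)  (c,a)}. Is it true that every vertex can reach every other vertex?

No

There is no directed path from c to e, so the graph is not strongly connected.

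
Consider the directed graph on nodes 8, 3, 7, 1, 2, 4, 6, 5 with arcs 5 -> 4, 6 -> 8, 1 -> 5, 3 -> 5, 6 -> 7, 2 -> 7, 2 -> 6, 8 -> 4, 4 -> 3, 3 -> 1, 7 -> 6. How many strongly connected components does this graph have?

{1, 3, 4, 5} are all mutually reachable — one SCC of size 4.
{6, 7} are all mutually reachable — one SCC of size 2.
{8} is an SCC by itself.
{2} is an SCC by itself.
That gives 4 strongly connected components.

4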